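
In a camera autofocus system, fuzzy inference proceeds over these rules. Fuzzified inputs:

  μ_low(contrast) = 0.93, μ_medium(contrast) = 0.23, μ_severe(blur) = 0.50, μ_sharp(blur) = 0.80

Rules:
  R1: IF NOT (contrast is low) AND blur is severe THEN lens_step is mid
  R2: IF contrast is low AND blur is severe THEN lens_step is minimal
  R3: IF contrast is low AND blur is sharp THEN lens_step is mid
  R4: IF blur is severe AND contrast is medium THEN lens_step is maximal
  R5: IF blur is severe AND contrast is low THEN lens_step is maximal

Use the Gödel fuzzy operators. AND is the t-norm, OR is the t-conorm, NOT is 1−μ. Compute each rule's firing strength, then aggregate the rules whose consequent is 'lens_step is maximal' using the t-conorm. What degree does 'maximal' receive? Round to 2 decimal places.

R1: ¬low=1−0.93=0.07, severe=0.50; AND[min(a, b)] → w = 0.07
R2: low=0.93, severe=0.50; AND[min(a, b)] → w = 0.50
R3: low=0.93, sharp=0.80; AND[min(a, b)] → w = 0.80
R4: severe=0.50, medium=0.23; AND[min(a, b)] → w = 0.23
R5: severe=0.50, low=0.93; AND[min(a, b)] → w = 0.50
Rules with consequent 'maximal': {R4, R5} → strengths 0.23, 0.50
Aggregate via t-conorm [max(a, b)]: 0.50

0.50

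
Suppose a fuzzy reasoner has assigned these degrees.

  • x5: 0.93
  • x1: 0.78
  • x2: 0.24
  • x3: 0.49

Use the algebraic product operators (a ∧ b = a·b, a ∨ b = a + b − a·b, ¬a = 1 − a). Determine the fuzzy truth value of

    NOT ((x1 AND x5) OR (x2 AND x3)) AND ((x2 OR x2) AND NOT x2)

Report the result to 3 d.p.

x1 AND x5 = a·b on (0.7800, 0.9300) = 0.7254
x2 AND x3 = a·b on (0.2400, 0.4900) = 0.1176
(x1 AND x5) OR (x2 AND x3) = a + b − a·b on (0.7254, 0.1176) = 0.7577
NOT ((x1 AND x5) OR (x2 AND x3)) = 1 − 0.7577 = 0.2423
x2 OR x2 = a + b − a·b on (0.2400, 0.2400) = 0.4224
NOT x2 = 1 − 0.2400 = 0.7600
(x2 OR x2) AND NOT x2 = a·b on (0.4224, 0.7600) = 0.3210
NOT ((x1 AND x5) OR (x2 AND x3)) AND ((x2 OR x2) AND NOT x2) = a·b on (0.2423, 0.3210) = 0.0778

0.078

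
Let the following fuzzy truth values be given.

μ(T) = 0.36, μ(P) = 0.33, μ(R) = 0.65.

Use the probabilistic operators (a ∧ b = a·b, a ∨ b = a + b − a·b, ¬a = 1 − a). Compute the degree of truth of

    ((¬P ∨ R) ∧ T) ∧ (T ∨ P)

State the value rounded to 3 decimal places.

0.182

¬P = 1 − 0.3300 = 0.6700
¬P ∨ R = a + b − a·b on (0.6700, 0.6500) = 0.8845
(¬P ∨ R) ∧ T = a·b on (0.8845, 0.3600) = 0.3184
T ∨ P = a + b − a·b on (0.3600, 0.3300) = 0.5712
((¬P ∨ R) ∧ T) ∧ (T ∨ P) = a·b on (0.3184, 0.5712) = 0.1819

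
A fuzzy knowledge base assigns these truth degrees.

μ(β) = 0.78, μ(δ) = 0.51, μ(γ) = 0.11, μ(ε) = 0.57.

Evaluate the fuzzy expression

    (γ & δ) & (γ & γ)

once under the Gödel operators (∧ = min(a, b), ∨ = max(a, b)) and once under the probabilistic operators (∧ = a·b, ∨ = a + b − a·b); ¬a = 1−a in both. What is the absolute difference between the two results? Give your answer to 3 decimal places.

0.109

Under Gödel:
  γ & δ = min(a, b) on (0.11, 0.51) = 0.11
  γ & γ = min(a, b) on (0.11, 0.11) = 0.11
  (γ & δ) & (γ & γ) = min(a, b) on (0.11, 0.11) = 0.11
  → value = 0.1100
Under probabilistic:
  γ & δ = a·b on (0.1100, 0.5100) = 0.0561
  γ & γ = a·b on (0.1100, 0.1100) = 0.0121
  (γ & δ) & (γ & γ) = a·b on (0.0561, 0.0121) = 0.0007
  → value = 0.0007
|0.1100 − 0.0007| = 0.109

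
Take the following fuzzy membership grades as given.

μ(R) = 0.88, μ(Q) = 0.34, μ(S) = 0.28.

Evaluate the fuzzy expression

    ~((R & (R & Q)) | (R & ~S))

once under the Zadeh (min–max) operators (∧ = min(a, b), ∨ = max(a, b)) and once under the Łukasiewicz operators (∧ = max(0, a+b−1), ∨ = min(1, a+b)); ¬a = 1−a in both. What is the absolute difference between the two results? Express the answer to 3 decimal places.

Under Zadeh (min–max):
  R & Q = min(a, b) on (0.88, 0.34) = 0.34
  R & (R & Q) = min(a, b) on (0.88, 0.34) = 0.34
  ~S = 1 − 0.28 = 0.72
  R & ~S = min(a, b) on (0.88, 0.72) = 0.72
  (R & (R & Q)) | (R & ~S) = max(a, b) on (0.34, 0.72) = 0.72
  ~((R & (R & Q)) | (R & ~S)) = 1 − 0.72 = 0.28
  → value = 0.2800
Under Łukasiewicz:
  R & Q = max(0, a+b−1) on (0.88, 0.34) = 0.22
  R & (R & Q) = max(0, a+b−1) on (0.88, 0.22) = 0.10
  ~S = 1 − 0.28 = 0.72
  R & ~S = max(0, a+b−1) on (0.88, 0.72) = 0.60
  (R & (R & Q)) | (R & ~S) = min(1, a+b) on (0.10, 0.60) = 0.70
  ~((R & (R & Q)) | (R & ~S)) = 1 − 0.70 = 0.30
  → value = 0.3000
|0.2800 − 0.3000| = 0.020

0.020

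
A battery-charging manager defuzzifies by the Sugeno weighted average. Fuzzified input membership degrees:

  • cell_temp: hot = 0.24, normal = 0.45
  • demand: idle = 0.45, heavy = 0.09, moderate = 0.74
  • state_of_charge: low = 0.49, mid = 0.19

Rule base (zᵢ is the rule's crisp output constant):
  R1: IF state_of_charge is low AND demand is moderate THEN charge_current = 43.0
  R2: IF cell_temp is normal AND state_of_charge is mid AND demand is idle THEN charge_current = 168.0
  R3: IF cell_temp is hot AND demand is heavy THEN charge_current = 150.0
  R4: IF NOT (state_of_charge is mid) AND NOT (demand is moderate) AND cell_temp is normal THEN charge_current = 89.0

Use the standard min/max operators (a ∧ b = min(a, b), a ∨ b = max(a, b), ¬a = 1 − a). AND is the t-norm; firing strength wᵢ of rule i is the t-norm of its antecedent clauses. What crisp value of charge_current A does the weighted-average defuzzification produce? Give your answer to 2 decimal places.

R1 (z=43.0): low=0.49, moderate=0.74; AND[min(a, b)] → w = 0.49
R2 (z=168.0): normal=0.45, mid=0.19, idle=0.45; AND[min(a, b)] → w = 0.19
R3 (z=150.0): hot=0.24, heavy=0.09; AND[min(a, b)] → w = 0.09
R4 (z=89.0): ¬mid=1−0.19=0.81, ¬moderate=1−0.74=0.26, normal=0.45; AND[min(a, b)] → w = 0.26
Weighted average = (0.49·43.0 + 0.19·168.0 + 0.09·150.0 + 0.26·89.0) / (0.49 + 0.19 + 0.09 + 0.26)
  = 89.6300 / 1.0300 = 87.02

87.02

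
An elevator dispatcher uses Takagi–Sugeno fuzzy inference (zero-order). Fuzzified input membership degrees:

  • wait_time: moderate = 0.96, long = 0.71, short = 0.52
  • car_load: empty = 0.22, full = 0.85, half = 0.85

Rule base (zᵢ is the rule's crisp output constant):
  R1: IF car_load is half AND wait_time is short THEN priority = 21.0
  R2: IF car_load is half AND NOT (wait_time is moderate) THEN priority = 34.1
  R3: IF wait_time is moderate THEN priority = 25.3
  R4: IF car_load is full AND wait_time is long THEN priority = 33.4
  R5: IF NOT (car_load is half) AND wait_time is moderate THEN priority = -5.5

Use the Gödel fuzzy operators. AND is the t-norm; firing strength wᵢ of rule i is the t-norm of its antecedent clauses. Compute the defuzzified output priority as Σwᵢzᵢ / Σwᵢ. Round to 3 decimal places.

24.984

R1 (z=21.0): half=0.85, short=0.52; AND[min(a, b)] → w = 0.52
R2 (z=34.1): half=0.85, ¬moderate=1−0.96=0.04; AND[min(a, b)] → w = 0.04
R3 (z=25.3): moderate=0.96 → w = 0.96
R4 (z=33.4): full=0.85, long=0.71; AND[min(a, b)] → w = 0.71
R5 (z=-5.5): ¬half=1−0.85=0.15, moderate=0.96; AND[min(a, b)] → w = 0.15
Weighted average = (0.52·21.0 + 0.04·34.1 + 0.96·25.3 + 0.71·33.4 + 0.15·-5.5) / (0.52 + 0.04 + 0.96 + 0.71 + 0.15)
  = 59.4610 / 2.3800 = 24.984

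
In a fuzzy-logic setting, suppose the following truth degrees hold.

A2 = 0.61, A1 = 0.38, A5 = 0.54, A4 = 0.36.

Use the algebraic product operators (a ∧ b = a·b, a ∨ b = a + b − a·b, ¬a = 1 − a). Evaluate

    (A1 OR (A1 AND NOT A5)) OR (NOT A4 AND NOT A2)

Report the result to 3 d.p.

NOT A5 = 1 − 0.5400 = 0.4600
A1 AND NOT A5 = a·b on (0.3800, 0.4600) = 0.1748
A1 OR (A1 AND NOT A5) = a + b − a·b on (0.3800, 0.1748) = 0.4884
NOT A4 = 1 − 0.3600 = 0.6400
NOT A2 = 1 − 0.6100 = 0.3900
NOT A4 AND NOT A2 = a·b on (0.6400, 0.3900) = 0.2496
(A1 OR (A1 AND NOT A5)) OR (NOT A4 AND NOT A2) = a + b − a·b on (0.4884, 0.2496) = 0.6161

0.616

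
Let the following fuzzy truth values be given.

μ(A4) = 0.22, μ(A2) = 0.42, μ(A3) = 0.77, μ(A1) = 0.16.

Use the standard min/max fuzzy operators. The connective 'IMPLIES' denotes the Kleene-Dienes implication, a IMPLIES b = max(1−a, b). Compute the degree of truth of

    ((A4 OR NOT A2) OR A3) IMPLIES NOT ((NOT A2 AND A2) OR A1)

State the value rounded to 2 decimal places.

NOT A2 = 1 − 0.42 = 0.58
A4 OR NOT A2 = max(a, b) on (0.22, 0.58) = 0.58
(A4 OR NOT A2) OR A3 = max(a, b) on (0.58, 0.77) = 0.77
NOT A2 = 1 − 0.42 = 0.58
NOT A2 AND A2 = min(a, b) on (0.58, 0.42) = 0.42
(NOT A2 AND A2) OR A1 = max(a, b) on (0.42, 0.16) = 0.42
NOT ((NOT A2 AND A2) OR A1) = 1 − 0.42 = 0.58
((A4 OR NOT A2) OR A3) IMPLIES NOT ((NOT A2 AND A2) OR A1)  [Kleene-Dienes: max(1−a, b)] with a=0.77, b=0.58 → 0.58

0.58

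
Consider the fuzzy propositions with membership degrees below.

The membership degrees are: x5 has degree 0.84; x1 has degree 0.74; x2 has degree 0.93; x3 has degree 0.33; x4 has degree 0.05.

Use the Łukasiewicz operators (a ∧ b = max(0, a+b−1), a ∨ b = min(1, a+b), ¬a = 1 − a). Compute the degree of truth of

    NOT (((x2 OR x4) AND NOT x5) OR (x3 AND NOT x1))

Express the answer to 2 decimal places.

x2 OR x4 = min(1, a+b) on (0.93, 0.05) = 0.98
NOT x5 = 1 − 0.84 = 0.16
(x2 OR x4) AND NOT x5 = max(0, a+b−1) on (0.98, 0.16) = 0.14
NOT x1 = 1 − 0.74 = 0.26
x3 AND NOT x1 = max(0, a+b−1) on (0.33, 0.26) = 0.00
((x2 OR x4) AND NOT x5) OR (x3 AND NOT x1) = min(1, a+b) on (0.14, 0.00) = 0.14
NOT (((x2 OR x4) AND NOT x5) OR (x3 AND NOT x1)) = 1 − 0.14 = 0.86

0.86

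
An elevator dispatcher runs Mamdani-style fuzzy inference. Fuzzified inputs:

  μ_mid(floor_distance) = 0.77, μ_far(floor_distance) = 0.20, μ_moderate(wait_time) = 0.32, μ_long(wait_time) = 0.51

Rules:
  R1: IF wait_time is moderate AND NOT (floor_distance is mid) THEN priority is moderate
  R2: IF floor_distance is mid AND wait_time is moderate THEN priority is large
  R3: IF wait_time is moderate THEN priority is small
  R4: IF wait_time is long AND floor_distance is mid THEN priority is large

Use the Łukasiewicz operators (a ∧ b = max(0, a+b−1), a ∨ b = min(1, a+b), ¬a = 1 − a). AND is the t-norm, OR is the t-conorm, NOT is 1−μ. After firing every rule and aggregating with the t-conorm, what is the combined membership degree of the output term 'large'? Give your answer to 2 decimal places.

0.37

R1: moderate=0.32, ¬mid=1−0.77=0.23; AND[max(0, a+b−1)] → w = 0.00
R2: mid=0.77, moderate=0.32; AND[max(0, a+b−1)] → w = 0.09
R3: moderate=0.32 → w = 0.32
R4: long=0.51, mid=0.77; AND[max(0, a+b−1)] → w = 0.28
Rules with consequent 'large': {R2, R4} → strengths 0.09, 0.28
Aggregate via t-conorm [min(1, a+b)]: 0.37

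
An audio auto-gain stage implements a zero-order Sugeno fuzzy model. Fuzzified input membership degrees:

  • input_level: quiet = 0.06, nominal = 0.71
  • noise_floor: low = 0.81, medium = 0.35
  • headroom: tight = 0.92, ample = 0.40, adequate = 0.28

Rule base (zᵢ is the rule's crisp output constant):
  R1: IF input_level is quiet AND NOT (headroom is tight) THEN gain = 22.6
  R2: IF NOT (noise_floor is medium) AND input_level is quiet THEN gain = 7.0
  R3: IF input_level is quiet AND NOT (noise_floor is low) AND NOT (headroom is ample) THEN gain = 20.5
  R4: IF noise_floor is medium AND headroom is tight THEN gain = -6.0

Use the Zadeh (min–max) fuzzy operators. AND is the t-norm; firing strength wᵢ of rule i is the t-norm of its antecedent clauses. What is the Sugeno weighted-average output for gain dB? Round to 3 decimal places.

1.709

R1 (z=22.6): quiet=0.06, ¬tight=1−0.92=0.08; AND[min(a, b)] → w = 0.06
R2 (z=7.0): ¬medium=1−0.35=0.65, quiet=0.06; AND[min(a, b)] → w = 0.06
R3 (z=20.5): quiet=0.06, ¬low=1−0.81=0.19, ¬ample=1−0.40=0.60; AND[min(a, b)] → w = 0.06
R4 (z=-6.0): medium=0.35, tight=0.92; AND[min(a, b)] → w = 0.35
Weighted average = (0.06·22.6 + 0.06·7.0 + 0.06·20.5 + 0.35·-6.0) / (0.06 + 0.06 + 0.06 + 0.35)
  = 0.9060 / 0.5300 = 1.709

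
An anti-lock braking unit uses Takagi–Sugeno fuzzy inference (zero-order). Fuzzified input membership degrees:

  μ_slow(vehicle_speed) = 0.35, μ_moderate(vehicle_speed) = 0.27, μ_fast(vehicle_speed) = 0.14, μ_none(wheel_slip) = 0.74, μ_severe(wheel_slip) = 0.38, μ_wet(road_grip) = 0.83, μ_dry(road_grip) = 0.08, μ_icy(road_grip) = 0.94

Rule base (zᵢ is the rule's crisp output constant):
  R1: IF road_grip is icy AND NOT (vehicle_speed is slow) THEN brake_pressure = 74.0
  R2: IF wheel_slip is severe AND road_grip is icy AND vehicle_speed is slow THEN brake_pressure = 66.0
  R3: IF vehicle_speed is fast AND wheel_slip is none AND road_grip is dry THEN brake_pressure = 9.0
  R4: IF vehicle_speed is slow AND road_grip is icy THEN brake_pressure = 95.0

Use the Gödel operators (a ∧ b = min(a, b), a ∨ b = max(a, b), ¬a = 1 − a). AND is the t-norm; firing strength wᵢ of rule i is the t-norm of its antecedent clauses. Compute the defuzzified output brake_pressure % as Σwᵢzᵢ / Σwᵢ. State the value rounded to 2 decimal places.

73.55

R1 (z=74.0): icy=0.94, ¬slow=1−0.35=0.65; AND[min(a, b)] → w = 0.65
R2 (z=66.0): severe=0.38, icy=0.94, slow=0.35; AND[min(a, b)] → w = 0.35
R3 (z=9.0): fast=0.14, none=0.74, dry=0.08; AND[min(a, b)] → w = 0.08
R4 (z=95.0): slow=0.35, icy=0.94; AND[min(a, b)] → w = 0.35
Weighted average = (0.65·74.0 + 0.35·66.0 + 0.08·9.0 + 0.35·95.0) / (0.65 + 0.35 + 0.08 + 0.35)
  = 105.1700 / 1.4300 = 73.55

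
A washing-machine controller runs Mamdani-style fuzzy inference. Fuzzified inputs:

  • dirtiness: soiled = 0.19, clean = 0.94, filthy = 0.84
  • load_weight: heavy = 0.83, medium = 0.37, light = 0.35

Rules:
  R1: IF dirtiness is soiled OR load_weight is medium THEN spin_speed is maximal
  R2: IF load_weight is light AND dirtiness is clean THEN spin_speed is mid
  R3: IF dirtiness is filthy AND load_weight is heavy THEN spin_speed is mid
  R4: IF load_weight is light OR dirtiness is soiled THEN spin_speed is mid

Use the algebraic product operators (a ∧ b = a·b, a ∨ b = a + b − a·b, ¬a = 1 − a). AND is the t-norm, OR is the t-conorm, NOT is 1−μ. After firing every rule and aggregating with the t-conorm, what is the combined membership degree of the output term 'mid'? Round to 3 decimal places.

R1: soiled=0.19, medium=0.37; OR[a + b − a·b] → w = 0.4897
R2: light=0.35, clean=0.94; AND[a·b] → w = 0.3290
R3: filthy=0.84, heavy=0.83; AND[a·b] → w = 0.6972
R4: light=0.35, soiled=0.19; OR[a + b − a·b] → w = 0.4735
Rules with consequent 'mid': {R2, R3, R4} → strengths 0.3290, 0.6972, 0.4735
Aggregate via t-conorm [a + b − a·b]: 0.8930

0.893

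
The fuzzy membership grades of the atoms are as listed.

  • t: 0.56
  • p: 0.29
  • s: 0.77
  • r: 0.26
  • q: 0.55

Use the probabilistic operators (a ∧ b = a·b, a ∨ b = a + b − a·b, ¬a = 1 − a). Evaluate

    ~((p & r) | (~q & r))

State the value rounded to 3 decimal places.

0.816

p & r = a·b on (0.2900, 0.2600) = 0.0754
~q = 1 − 0.5500 = 0.4500
~q & r = a·b on (0.4500, 0.2600) = 0.1170
(p & r) | (~q & r) = a + b − a·b on (0.0754, 0.1170) = 0.1836
~((p & r) | (~q & r)) = 1 − 0.1836 = 0.8164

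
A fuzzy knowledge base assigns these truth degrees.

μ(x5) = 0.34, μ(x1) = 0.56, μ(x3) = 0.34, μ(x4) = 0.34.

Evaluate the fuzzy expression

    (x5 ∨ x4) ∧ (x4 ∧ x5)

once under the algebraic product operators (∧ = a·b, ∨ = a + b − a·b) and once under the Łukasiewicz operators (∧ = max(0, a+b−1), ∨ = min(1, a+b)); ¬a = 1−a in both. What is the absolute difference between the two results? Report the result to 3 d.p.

Under algebraic product:
  x5 ∨ x4 = a + b − a·b on (0.3400, 0.3400) = 0.5644
  x4 ∧ x5 = a·b on (0.3400, 0.3400) = 0.1156
  (x5 ∨ x4) ∧ (x4 ∧ x5) = a·b on (0.5644, 0.1156) = 0.0652
  → value = 0.0652
Under Łukasiewicz:
  x5 ∨ x4 = min(1, a+b) on (0.34, 0.34) = 0.68
  x4 ∧ x5 = max(0, a+b−1) on (0.34, 0.34) = 0.00
  (x5 ∨ x4) ∧ (x4 ∧ x5) = max(0, a+b−1) on (0.68, 0.00) = 0.00
  → value = 0.0000
|0.0652 − 0.0000| = 0.065

0.065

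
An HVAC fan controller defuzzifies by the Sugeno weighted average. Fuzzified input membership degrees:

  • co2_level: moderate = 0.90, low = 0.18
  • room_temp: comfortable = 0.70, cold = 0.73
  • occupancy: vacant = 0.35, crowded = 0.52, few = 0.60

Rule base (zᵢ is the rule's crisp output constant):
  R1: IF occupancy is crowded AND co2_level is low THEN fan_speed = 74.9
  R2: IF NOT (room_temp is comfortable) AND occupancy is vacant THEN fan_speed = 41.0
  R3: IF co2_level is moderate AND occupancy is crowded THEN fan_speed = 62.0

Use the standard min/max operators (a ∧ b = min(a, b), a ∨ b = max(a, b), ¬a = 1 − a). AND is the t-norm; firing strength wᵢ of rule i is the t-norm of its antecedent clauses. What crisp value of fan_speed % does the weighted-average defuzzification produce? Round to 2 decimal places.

R1 (z=74.9): crowded=0.52, low=0.18; AND[min(a, b)] → w = 0.18
R2 (z=41.0): ¬comfortable=1−0.70=0.30, vacant=0.35; AND[min(a, b)] → w = 0.30
R3 (z=62.0): moderate=0.90, crowded=0.52; AND[min(a, b)] → w = 0.52
Weighted average = (0.18·74.9 + 0.30·41.0 + 0.52·62.0) / (0.18 + 0.30 + 0.52)
  = 58.0220 / 1.0000 = 58.02

58.02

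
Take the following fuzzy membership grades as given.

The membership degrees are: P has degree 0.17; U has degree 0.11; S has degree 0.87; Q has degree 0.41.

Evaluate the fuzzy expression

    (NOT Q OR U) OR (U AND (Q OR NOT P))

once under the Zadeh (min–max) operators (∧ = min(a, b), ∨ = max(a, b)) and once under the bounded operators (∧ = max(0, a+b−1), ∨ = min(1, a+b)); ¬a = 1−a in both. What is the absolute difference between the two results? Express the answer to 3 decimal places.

Under Zadeh (min–max):
  NOT Q = 1 − 0.41 = 0.59
  NOT Q OR U = max(a, b) on (0.59, 0.11) = 0.59
  NOT P = 1 − 0.17 = 0.83
  Q OR NOT P = max(a, b) on (0.41, 0.83) = 0.83
  U AND (Q OR NOT P) = min(a, b) on (0.11, 0.83) = 0.11
  (NOT Q OR U) OR (U AND (Q OR NOT P)) = max(a, b) on (0.59, 0.11) = 0.59
  → value = 0.5900
Under bounded:
  NOT Q = 1 − 0.41 = 0.59
  NOT Q OR U = min(1, a+b) on (0.59, 0.11) = 0.70
  NOT P = 1 − 0.17 = 0.83
  Q OR NOT P = min(1, a+b) on (0.41, 0.83) = 1.00
  U AND (Q OR NOT P) = max(0, a+b−1) on (0.11, 1.00) = 0.11
  (NOT Q OR U) OR (U AND (Q OR NOT P)) = min(1, a+b) on (0.70, 0.11) = 0.81
  → value = 0.8100
|0.5900 − 0.8100| = 0.220

0.220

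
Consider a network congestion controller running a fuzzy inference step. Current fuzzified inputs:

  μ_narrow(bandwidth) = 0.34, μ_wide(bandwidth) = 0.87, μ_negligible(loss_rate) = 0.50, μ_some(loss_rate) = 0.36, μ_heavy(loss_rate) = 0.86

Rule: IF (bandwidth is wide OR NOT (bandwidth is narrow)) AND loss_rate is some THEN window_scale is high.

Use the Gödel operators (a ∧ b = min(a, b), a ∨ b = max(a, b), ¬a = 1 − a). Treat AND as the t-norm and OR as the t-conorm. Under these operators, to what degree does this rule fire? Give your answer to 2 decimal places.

firing strength: (wide=0.87 OR ¬narrow=1−0.34=0.66) = 0.87; AND[min(a, b)] with some=0.36 → w = 0.36

0.36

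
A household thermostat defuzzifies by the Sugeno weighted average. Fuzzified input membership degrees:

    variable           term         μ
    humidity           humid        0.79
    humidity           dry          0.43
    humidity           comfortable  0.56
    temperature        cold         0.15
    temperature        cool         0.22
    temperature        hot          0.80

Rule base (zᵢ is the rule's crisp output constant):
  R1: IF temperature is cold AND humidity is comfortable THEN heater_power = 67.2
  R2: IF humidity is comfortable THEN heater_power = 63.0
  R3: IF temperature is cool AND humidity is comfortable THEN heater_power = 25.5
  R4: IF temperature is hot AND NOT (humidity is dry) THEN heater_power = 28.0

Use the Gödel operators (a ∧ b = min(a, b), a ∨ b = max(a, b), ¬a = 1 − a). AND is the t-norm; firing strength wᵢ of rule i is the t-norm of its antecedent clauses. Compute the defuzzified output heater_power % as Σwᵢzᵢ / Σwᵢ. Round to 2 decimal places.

44.62

R1 (z=67.2): cold=0.15, comfortable=0.56; AND[min(a, b)] → w = 0.15
R2 (z=63.0): comfortable=0.56 → w = 0.56
R3 (z=25.5): cool=0.22, comfortable=0.56; AND[min(a, b)] → w = 0.22
R4 (z=28.0): hot=0.80, ¬dry=1−0.43=0.57; AND[min(a, b)] → w = 0.57
Weighted average = (0.15·67.2 + 0.56·63.0 + 0.22·25.5 + 0.57·28.0) / (0.15 + 0.56 + 0.22 + 0.57)
  = 66.9300 / 1.5000 = 44.62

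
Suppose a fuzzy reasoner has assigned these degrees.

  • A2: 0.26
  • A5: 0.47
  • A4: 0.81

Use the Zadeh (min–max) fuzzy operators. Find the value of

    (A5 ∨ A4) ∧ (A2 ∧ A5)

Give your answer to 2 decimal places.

A5 ∨ A4 = max(a, b) on (0.47, 0.81) = 0.81
A2 ∧ A5 = min(a, b) on (0.26, 0.47) = 0.26
(A5 ∨ A4) ∧ (A2 ∧ A5) = min(a, b) on (0.81, 0.26) = 0.26

0.26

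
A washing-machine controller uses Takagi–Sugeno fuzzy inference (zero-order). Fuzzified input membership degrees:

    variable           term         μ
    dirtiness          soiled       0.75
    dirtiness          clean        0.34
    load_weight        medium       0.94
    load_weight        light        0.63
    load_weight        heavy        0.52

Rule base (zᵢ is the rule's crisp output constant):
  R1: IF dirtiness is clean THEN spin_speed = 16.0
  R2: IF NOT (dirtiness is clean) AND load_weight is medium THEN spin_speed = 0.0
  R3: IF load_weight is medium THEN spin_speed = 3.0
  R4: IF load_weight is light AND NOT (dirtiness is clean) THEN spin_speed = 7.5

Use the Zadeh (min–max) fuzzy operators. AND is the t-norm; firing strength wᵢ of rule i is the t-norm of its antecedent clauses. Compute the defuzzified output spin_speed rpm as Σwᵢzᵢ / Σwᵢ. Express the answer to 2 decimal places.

R1 (z=16.0): clean=0.34 → w = 0.34
R2 (z=0.0): ¬clean=1−0.34=0.66, medium=0.94; AND[min(a, b)] → w = 0.66
R3 (z=3.0): medium=0.94 → w = 0.94
R4 (z=7.5): light=0.63, ¬clean=1−0.34=0.66; AND[min(a, b)] → w = 0.63
Weighted average = (0.34·16.0 + 0.66·0.0 + 0.94·3.0 + 0.63·7.5) / (0.34 + 0.66 + 0.94 + 0.63)
  = 12.9850 / 2.5700 = 5.05

5.05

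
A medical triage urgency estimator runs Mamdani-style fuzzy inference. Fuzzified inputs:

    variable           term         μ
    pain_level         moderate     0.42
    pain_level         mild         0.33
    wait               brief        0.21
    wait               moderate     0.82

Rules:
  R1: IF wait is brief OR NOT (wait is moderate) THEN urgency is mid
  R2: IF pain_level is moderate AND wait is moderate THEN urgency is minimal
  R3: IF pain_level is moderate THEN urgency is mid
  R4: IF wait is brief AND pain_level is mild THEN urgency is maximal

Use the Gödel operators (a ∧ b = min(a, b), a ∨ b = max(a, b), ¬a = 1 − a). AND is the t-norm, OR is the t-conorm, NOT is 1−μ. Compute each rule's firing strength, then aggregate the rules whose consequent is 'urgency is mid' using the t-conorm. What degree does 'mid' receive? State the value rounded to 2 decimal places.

0.42

R1: brief=0.21, ¬moderate=1−0.82=0.18; OR[max(a, b)] → w = 0.21
R2: moderate=0.42, moderate=0.82; AND[min(a, b)] → w = 0.42
R3: moderate=0.42 → w = 0.42
R4: brief=0.21, mild=0.33; AND[min(a, b)] → w = 0.21
Rules with consequent 'mid': {R1, R3} → strengths 0.21, 0.42
Aggregate via t-conorm [max(a, b)]: 0.42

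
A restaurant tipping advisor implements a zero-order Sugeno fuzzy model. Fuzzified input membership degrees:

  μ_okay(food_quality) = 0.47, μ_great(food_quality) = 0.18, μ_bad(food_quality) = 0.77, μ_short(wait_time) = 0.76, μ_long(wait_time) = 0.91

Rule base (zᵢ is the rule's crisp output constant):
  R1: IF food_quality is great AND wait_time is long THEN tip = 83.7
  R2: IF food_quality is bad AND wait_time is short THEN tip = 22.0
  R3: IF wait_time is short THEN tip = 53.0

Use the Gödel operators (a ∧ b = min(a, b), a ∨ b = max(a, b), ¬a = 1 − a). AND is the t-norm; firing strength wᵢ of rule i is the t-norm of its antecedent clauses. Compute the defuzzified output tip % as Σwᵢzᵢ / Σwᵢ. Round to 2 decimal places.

42.39

R1 (z=83.7): great=0.18, long=0.91; AND[min(a, b)] → w = 0.18
R2 (z=22.0): bad=0.77, short=0.76; AND[min(a, b)] → w = 0.76
R3 (z=53.0): short=0.76 → w = 0.76
Weighted average = (0.18·83.7 + 0.76·22.0 + 0.76·53.0) / (0.18 + 0.76 + 0.76)
  = 72.0660 / 1.7000 = 42.39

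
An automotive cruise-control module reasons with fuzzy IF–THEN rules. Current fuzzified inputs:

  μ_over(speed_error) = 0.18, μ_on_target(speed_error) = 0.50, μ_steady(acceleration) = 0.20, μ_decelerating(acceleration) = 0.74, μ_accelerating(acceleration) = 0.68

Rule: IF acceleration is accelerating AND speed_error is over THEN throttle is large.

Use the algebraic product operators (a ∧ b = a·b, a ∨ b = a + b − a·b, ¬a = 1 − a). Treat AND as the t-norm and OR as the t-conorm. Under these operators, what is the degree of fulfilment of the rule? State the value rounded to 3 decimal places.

firing strength: accelerating=0.68, over=0.18; AND[a·b] → w = 0.1224

0.122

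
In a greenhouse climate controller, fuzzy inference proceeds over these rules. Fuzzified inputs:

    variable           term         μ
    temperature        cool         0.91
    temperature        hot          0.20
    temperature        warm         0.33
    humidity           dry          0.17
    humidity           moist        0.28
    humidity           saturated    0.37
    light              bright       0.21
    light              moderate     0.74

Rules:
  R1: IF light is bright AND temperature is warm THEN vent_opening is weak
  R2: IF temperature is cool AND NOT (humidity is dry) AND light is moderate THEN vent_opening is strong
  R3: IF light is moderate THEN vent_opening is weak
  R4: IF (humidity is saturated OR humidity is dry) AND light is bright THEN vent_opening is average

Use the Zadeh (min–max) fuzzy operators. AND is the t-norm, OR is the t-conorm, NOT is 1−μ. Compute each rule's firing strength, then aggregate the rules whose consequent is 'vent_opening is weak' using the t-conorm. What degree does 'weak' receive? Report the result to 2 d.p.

R1: bright=0.21, warm=0.33; AND[min(a, b)] → w = 0.21
R2: cool=0.91, ¬dry=1−0.17=0.83, moderate=0.74; AND[min(a, b)] → w = 0.74
R3: moderate=0.74 → w = 0.74
R4: (saturated=0.37 OR dry=0.17) = 0.37; AND[min(a, b)] with bright=0.21 → w = 0.21
Rules with consequent 'weak': {R1, R3} → strengths 0.21, 0.74
Aggregate via t-conorm [max(a, b)]: 0.74

0.74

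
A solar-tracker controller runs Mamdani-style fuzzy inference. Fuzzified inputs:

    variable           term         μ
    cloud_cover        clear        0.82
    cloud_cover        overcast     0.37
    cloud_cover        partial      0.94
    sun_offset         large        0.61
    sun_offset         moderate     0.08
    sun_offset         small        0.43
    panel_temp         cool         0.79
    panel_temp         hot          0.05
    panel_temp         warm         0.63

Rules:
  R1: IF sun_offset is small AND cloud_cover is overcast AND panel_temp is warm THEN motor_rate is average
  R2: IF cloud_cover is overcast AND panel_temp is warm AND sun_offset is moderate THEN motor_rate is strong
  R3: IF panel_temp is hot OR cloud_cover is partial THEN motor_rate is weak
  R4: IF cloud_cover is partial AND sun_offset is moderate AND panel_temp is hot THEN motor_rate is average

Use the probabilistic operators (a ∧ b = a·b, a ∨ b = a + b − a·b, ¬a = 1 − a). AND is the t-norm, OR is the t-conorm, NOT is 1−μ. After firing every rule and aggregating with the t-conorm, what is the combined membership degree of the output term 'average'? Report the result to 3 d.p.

R1: small=0.43, overcast=0.37, warm=0.63; AND[a·b] → w = 0.1002
R2: overcast=0.37, warm=0.63, moderate=0.08; AND[a·b] → w = 0.0186
R3: hot=0.05, partial=0.94; OR[a + b − a·b] → w = 0.9430
R4: partial=0.94, moderate=0.08, hot=0.05; AND[a·b] → w = 0.0038
Rules with consequent 'average': {R1, R4} → strengths 0.1002, 0.0038
Aggregate via t-conorm [a + b − a·b]: 0.1036

0.104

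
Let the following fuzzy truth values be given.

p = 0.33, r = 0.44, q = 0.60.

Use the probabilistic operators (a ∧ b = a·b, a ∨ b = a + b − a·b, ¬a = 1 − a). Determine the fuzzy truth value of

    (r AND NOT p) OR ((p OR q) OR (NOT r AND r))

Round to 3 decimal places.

0.858

NOT p = 1 − 0.3300 = 0.6700
r AND NOT p = a·b on (0.4400, 0.6700) = 0.2948
p OR q = a + b − a·b on (0.3300, 0.6000) = 0.7320
NOT r = 1 − 0.4400 = 0.5600
NOT r AND r = a·b on (0.5600, 0.4400) = 0.2464
(p OR q) OR (NOT r AND r) = a + b − a·b on (0.7320, 0.2464) = 0.7980
(r AND NOT p) OR ((p OR q) OR (NOT r AND r)) = a + b − a·b on (0.2948, 0.7980) = 0.8576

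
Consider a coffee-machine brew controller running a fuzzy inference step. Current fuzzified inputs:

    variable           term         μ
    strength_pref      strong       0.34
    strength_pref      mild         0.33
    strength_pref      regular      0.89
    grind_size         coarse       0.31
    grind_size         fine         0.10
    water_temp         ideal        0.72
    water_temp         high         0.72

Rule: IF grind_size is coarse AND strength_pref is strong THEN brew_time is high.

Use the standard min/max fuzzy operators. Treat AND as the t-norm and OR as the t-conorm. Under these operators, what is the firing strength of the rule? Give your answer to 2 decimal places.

0.31

firing strength: coarse=0.31, strong=0.34; AND[min(a, b)] → w = 0.31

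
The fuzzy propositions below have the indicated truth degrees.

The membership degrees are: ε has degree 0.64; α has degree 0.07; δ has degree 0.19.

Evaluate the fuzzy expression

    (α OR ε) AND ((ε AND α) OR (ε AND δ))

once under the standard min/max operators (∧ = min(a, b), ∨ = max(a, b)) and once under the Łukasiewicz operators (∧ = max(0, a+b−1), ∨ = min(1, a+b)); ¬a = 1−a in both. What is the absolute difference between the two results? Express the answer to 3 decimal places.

0.190

Under standard min/max:
  α OR ε = max(a, b) on (0.07, 0.64) = 0.64
  ε AND α = min(a, b) on (0.64, 0.07) = 0.07
  ε AND δ = min(a, b) on (0.64, 0.19) = 0.19
  (ε AND α) OR (ε AND δ) = max(a, b) on (0.07, 0.19) = 0.19
  (α OR ε) AND ((ε AND α) OR (ε AND δ)) = min(a, b) on (0.64, 0.19) = 0.19
  → value = 0.1900
Under Łukasiewicz:
  α OR ε = min(1, a+b) on (0.07, 0.64) = 0.71
  ε AND α = max(0, a+b−1) on (0.64, 0.07) = 0.00
  ε AND δ = max(0, a+b−1) on (0.64, 0.19) = 0.00
  (ε AND α) OR (ε AND δ) = min(1, a+b) on (0.00, 0.00) = 0.00
  (α OR ε) AND ((ε AND α) OR (ε AND δ)) = max(0, a+b−1) on (0.71, 0.00) = 0.00
  → value = 0.0000
|0.1900 − 0.0000| = 0.190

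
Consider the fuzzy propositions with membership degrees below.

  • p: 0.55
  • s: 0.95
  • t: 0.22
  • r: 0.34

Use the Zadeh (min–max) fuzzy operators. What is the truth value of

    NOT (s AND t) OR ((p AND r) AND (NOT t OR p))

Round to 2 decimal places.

s AND t = min(a, b) on (0.95, 0.22) = 0.22
NOT (s AND t) = 1 − 0.22 = 0.78
p AND r = min(a, b) on (0.55, 0.34) = 0.34
NOT t = 1 − 0.22 = 0.78
NOT t OR p = max(a, b) on (0.78, 0.55) = 0.78
(p AND r) AND (NOT t OR p) = min(a, b) on (0.34, 0.78) = 0.34
NOT (s AND t) OR ((p AND r) AND (NOT t OR p)) = max(a, b) on (0.78, 0.34) = 0.78

0.78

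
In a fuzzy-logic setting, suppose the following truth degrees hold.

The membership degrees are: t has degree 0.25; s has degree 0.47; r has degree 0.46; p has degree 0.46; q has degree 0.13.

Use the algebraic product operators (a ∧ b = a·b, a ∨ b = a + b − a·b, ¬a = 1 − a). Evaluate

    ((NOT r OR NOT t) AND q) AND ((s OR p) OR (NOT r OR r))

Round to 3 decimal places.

0.107

NOT r = 1 − 0.4600 = 0.5400
NOT t = 1 − 0.2500 = 0.7500
NOT r OR NOT t = a + b − a·b on (0.5400, 0.7500) = 0.8850
(NOT r OR NOT t) AND q = a·b on (0.8850, 0.1300) = 0.1150
s OR p = a + b − a·b on (0.4700, 0.4600) = 0.7138
NOT r = 1 − 0.4600 = 0.5400
NOT r OR r = a + b − a·b on (0.5400, 0.4600) = 0.7516
(s OR p) OR (NOT r OR r) = a + b − a·b on (0.7138, 0.7516) = 0.9289
((NOT r OR NOT t) AND q) AND ((s OR p) OR (NOT r OR r)) = a·b on (0.1150, 0.9289) = 0.1069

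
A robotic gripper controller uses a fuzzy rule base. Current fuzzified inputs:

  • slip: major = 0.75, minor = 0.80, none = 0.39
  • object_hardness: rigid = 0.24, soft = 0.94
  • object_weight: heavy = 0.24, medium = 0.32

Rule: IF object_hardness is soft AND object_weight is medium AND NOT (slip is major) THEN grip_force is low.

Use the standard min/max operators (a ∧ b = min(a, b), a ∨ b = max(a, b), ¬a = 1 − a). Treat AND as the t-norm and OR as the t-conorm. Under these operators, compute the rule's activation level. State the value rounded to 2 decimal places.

firing strength: soft=0.94, medium=0.32, ¬major=1−0.75=0.25; AND[min(a, b)] → w = 0.25

0.25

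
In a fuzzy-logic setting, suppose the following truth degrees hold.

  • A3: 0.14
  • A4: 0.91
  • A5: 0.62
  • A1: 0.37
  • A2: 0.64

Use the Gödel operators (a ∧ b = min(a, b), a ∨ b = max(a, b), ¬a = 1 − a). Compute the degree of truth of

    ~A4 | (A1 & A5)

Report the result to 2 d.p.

0.37

~A4 = 1 − 0.91 = 0.09
A1 & A5 = min(a, b) on (0.37, 0.62) = 0.37
~A4 | (A1 & A5) = max(a, b) on (0.09, 0.37) = 0.37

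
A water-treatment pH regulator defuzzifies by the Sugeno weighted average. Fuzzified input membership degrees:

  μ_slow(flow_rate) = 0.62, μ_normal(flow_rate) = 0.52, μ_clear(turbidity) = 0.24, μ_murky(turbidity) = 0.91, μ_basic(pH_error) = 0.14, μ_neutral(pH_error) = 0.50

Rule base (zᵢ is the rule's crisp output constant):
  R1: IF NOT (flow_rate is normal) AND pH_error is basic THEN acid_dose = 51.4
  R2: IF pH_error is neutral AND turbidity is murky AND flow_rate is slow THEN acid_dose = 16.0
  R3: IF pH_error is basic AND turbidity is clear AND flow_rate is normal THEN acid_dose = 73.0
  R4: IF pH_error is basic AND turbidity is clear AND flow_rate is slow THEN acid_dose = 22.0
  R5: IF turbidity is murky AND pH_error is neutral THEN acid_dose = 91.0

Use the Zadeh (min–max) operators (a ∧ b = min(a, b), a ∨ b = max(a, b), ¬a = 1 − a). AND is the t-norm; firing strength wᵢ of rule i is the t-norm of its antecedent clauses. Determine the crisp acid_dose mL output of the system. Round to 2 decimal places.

52.11

R1 (z=51.4): ¬normal=1−0.52=0.48, basic=0.14; AND[min(a, b)] → w = 0.14
R2 (z=16.0): neutral=0.50, murky=0.91, slow=0.62; AND[min(a, b)] → w = 0.50
R3 (z=73.0): basic=0.14, clear=0.24, normal=0.52; AND[min(a, b)] → w = 0.14
R4 (z=22.0): basic=0.14, clear=0.24, slow=0.62; AND[min(a, b)] → w = 0.14
R5 (z=91.0): murky=0.91, neutral=0.50; AND[min(a, b)] → w = 0.50
Weighted average = (0.14·51.4 + 0.50·16.0 + 0.14·73.0 + 0.14·22.0 + 0.50·91.0) / (0.14 + 0.50 + 0.14 + 0.14 + 0.50)
  = 73.9960 / 1.4200 = 52.11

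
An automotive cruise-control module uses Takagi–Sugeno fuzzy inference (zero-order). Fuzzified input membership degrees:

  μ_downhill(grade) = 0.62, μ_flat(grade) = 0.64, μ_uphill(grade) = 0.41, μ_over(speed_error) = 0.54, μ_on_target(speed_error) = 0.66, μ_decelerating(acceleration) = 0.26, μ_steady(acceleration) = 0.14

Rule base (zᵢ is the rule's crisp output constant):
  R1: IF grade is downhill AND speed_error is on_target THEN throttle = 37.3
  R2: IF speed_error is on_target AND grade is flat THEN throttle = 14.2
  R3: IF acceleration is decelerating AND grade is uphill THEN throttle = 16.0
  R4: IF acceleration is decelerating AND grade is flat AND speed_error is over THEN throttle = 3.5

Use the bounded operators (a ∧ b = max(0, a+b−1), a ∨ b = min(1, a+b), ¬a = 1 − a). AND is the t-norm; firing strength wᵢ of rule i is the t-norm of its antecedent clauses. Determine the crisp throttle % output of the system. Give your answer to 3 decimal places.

25.352

R1 (z=37.3): downhill=0.62, on_target=0.66; AND[max(0, a+b−1)] → w = 0.28
R2 (z=14.2): on_target=0.66, flat=0.64; AND[max(0, a+b−1)] → w = 0.30
R3 (z=16.0): decelerating=0.26, uphill=0.41; AND[max(0, a+b−1)] → w = 0.00
R4 (z=3.5): decelerating=0.26, flat=0.64, over=0.54; AND[max(0, a+b−1)] → w = 0.00
Weighted average = (0.28·37.3 + 0.30·14.2 + 0.00·16.0 + 0.00·3.5) / (0.28 + 0.30 + 0.00 + 0.00)
  = 14.7040 / 0.5800 = 25.352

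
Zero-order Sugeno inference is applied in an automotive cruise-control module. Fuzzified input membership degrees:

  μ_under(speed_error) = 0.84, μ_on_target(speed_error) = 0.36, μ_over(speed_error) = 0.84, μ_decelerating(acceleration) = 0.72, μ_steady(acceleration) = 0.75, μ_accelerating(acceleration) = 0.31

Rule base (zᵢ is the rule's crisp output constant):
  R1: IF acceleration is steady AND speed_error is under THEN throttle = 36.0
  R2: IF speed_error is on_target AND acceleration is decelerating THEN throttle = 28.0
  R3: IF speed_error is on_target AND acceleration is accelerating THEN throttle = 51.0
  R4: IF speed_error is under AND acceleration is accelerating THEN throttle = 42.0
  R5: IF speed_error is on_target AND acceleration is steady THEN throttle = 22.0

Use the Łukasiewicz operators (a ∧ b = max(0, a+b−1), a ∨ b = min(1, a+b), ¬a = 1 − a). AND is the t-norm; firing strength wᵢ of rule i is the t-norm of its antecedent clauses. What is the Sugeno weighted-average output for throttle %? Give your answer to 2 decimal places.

R1 (z=36.0): steady=0.75, under=0.84; AND[max(0, a+b−1)] → w = 0.59
R2 (z=28.0): on_target=0.36, decelerating=0.72; AND[max(0, a+b−1)] → w = 0.08
R3 (z=51.0): on_target=0.36, accelerating=0.31; AND[max(0, a+b−1)] → w = 0.00
R4 (z=42.0): under=0.84, accelerating=0.31; AND[max(0, a+b−1)] → w = 0.15
R5 (z=22.0): on_target=0.36, steady=0.75; AND[max(0, a+b−1)] → w = 0.11
Weighted average = (0.59·36.0 + 0.08·28.0 + 0.00·51.0 + 0.15·42.0 + 0.11·22.0) / (0.59 + 0.08 + 0.00 + 0.15 + 0.11)
  = 32.2000 / 0.9300 = 34.62

34.62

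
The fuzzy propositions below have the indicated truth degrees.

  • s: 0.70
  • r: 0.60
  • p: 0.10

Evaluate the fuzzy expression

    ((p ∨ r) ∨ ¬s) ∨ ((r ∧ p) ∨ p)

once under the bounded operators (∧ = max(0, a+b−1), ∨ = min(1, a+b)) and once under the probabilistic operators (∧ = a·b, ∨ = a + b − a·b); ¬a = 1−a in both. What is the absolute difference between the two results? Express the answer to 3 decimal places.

Under bounded:
  p ∨ r = min(1, a+b) on (0.10, 0.60) = 0.70
  ¬s = 1 − 0.70 = 0.30
  (p ∨ r) ∨ ¬s = min(1, a+b) on (0.70, 0.30) = 1.00
  r ∧ p = max(0, a+b−1) on (0.60, 0.10) = 0.00
  (r ∧ p) ∨ p = min(1, a+b) on (0.00, 0.10) = 0.10
  ((p ∨ r) ∨ ¬s) ∨ ((r ∧ p) ∨ p) = min(1, a+b) on (1.00, 0.10) = 1.00
  → value = 1.0000
Under probabilistic:
  p ∨ r = a + b − a·b on (0.1000, 0.6000) = 0.6400
  ¬s = 1 − 0.7000 = 0.3000
  (p ∨ r) ∨ ¬s = a + b − a·b on (0.6400, 0.3000) = 0.7480
  r ∧ p = a·b on (0.6000, 0.1000) = 0.0600
  (r ∧ p) ∨ p = a + b − a·b on (0.0600, 0.1000) = 0.1540
  ((p ∨ r) ∨ ¬s) ∨ ((r ∧ p) ∨ p) = a + b − a·b on (0.7480, 0.1540) = 0.7868
  → value = 0.7868
|1.0000 − 0.7868| = 0.213

0.213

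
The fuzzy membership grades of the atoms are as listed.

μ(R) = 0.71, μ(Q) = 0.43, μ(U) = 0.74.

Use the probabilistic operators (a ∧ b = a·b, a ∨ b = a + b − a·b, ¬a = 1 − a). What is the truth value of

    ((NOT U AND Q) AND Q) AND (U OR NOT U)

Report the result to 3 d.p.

NOT U = 1 − 0.7400 = 0.2600
NOT U AND Q = a·b on (0.2600, 0.4300) = 0.1118
(NOT U AND Q) AND Q = a·b on (0.1118, 0.4300) = 0.0481
NOT U = 1 − 0.7400 = 0.2600
U OR NOT U = a + b − a·b on (0.7400, 0.2600) = 0.8076
((NOT U AND Q) AND Q) AND (U OR NOT U) = a·b on (0.0481, 0.8076) = 0.0388

0.039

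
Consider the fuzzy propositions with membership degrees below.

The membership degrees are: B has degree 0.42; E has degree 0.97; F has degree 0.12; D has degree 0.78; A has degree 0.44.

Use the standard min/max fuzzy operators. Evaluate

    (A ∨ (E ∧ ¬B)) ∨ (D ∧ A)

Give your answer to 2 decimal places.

0.58

¬B = 1 − 0.42 = 0.58
E ∧ ¬B = min(a, b) on (0.97, 0.58) = 0.58
A ∨ (E ∧ ¬B) = max(a, b) on (0.44, 0.58) = 0.58
D ∧ A = min(a, b) on (0.78, 0.44) = 0.44
(A ∨ (E ∧ ¬B)) ∨ (D ∧ A) = max(a, b) on (0.58, 0.44) = 0.58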